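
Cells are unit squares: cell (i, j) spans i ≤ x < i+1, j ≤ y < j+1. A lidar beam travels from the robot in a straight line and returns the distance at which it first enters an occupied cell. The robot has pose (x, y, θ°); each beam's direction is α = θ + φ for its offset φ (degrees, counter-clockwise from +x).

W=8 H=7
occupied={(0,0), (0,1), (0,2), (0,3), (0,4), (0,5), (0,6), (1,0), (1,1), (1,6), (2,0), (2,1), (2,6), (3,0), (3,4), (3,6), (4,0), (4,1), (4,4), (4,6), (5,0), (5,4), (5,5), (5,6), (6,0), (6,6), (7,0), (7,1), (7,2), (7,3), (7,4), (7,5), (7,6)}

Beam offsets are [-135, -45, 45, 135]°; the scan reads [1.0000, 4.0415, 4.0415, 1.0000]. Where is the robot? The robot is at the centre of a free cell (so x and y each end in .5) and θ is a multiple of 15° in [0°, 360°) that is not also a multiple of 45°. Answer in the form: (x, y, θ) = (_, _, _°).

The pose lattice has 23·16 = 368 candidates. Test each by forward raycasting.
  (6.5, 4.5, 195°): beam 2 = 0.5774 ≠ 4.0415 ✗
  (1.5, 3.5, 165°): beam 1 = 1.7321 ≠ 1.0000 ✗
  (3.5, 3.5, 195°): beam 1 = 0.5774 ≠ 1.0000 ✗
  …
  (3.5, 2.5, 75°): r_1=1.0000, r_2=4.0415, r_3=4.0415, r_4=1.0000 — all match ✓
Unique over the lattice → pose = (3.5, 2.5, 75°).

(x, y, θ) = (3.5, 2.5, 75°)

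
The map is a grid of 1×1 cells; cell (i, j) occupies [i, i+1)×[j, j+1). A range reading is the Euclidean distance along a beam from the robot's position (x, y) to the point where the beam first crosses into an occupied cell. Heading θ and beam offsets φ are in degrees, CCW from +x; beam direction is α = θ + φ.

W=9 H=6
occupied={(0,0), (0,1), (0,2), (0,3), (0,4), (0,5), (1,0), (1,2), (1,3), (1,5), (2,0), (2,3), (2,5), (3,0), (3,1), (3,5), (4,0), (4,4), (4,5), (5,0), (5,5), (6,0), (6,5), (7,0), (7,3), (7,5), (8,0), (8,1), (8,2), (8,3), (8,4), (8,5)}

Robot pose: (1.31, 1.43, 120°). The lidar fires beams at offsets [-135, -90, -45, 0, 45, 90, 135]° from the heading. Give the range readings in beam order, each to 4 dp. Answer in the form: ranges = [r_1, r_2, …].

ranges = [1.6614, 7.1400, 0.5901, 0.6200, 0.3209, 0.3580, 0.4452]

beam 1: φ=-135°, α=345°
  direction (0.9659, -0.2588); cell (1,1); t to first gridline: x 0.7143, y 1.6614 (then +1.0353 / +3.8637)
    (2,1) via x @ 0.7143
    (2,0) via y @ 1.6614  # hit
  → r_1 = 1.6614
beam 2: φ=-90°, α=30°
  direction (0.8660, 0.5000); cell (1,1); t to first gridline: x 0.7967, y 1.1400 (then +1.1547 / +2.0000)
    (2,1) via x @ 0.7967
    (2,2) via y @ 1.1400
    (3,2) via x @ 1.9514
    (4,2) via x @ 3.1061
    (4,3) via y @ 3.1400
    (5,3) via x @ 4.2608
    (5,4) via y @ 5.1400
    (6,4) via x @ 5.4155
    (7,4) via x @ 6.5702
    (7,5) via y @ 7.1400  # hit
  → r_2 = 7.1400
beam 3: φ=-45°, α=75°
  direction (0.2588, 0.9659); cell (1,1); t to first gridline: x 2.6660, y 0.5901 (then +3.8637 / +1.0353)
    (1,2) via y @ 0.5901  # hit
  → r_3 = 0.5901
beam 4: φ=0°, α=120°
  direction (-0.5000, 0.8660); cell (1,1); t to first gridline: x 0.6200, y 0.6582 (then +2.0000 / +1.1547)
    (0,1) via x @ 0.6200  # hit
  → r_4 = 0.6200
beam 5: φ=45°, α=165°
  direction (-0.9659, 0.2588); cell (1,1); t to first gridline: x 0.3209, y 2.2023 (then +1.0353 / +3.8637)
    (0,1) via x @ 0.3209  # hit
  → r_5 = 0.3209
beam 6: φ=90°, α=210°
  direction (-0.8660, -0.5000); cell (1,1); t to first gridline: x 0.3580, y 0.8600 (then +1.1547 / +2.0000)
    (0,1) via x @ 0.3580  # hit
  → r_6 = 0.3580
beam 7: φ=135°, α=255°
  direction (-0.2588, -0.9659); cell (1,1); t to first gridline: x 1.1977, y 0.4452 (then +3.8637 / +1.0353)
    (1,0) via y @ 0.4452  # hit
  → r_7 = 0.4452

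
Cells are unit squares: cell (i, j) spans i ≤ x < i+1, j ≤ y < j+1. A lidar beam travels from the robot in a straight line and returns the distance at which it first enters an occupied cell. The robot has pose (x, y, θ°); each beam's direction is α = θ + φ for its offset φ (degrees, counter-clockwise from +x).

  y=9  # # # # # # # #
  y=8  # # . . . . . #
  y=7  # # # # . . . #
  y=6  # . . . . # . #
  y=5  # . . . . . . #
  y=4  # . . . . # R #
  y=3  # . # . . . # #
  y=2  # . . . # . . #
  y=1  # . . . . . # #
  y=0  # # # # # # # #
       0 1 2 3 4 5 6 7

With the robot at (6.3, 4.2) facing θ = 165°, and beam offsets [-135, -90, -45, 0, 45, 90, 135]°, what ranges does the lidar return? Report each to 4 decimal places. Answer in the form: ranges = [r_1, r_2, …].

ranges = [0.8083, 2.7046, 0.6000, 0.3106, 0.3464, 0.2071, 0.2309]

beam 1: φ=-135°, α=30°
  dir = (cos 30°, sin 30°) = (0.8660, 0.5000); from cell (6,4)
  next x-line at t=0.8083, next y-line at t=1.6000; Δt_x=1.1547, Δt_y=2.0000
    x: enter (7,4) at t=0.8083 ← occupied
  → r_1 = 0.8083
beam 2: φ=-90°, α=75°
  dir = (cos 75°, sin 75°) = (0.2588, 0.9659); from cell (6,4)
  next x-line at t=2.7046, next y-line at t=0.8282; Δt_x=3.8637, Δt_y=1.0353
    y: enter (6,5) at t=0.8282
    y: enter (6,6) at t=1.8635
    x: enter (7,6) at t=2.7046 ← occupied
  → r_2 = 2.7046
beam 3: φ=-45°, α=120°
  dir = (cos 120°, sin 120°) = (-0.5000, 0.8660); from cell (6,4)
  next x-line at t=0.6000, next y-line at t=0.9238; Δt_x=2.0000, Δt_y=1.1547
    x: enter (5,4) at t=0.6000 ← occupied
  → r_3 = 0.6000
beam 4: φ=0°, α=165°
  dir = (cos 165°, sin 165°) = (-0.9659, 0.2588); from cell (6,4)
  next x-line at t=0.3106, next y-line at t=3.0910; Δt_x=1.0353, Δt_y=3.8637
    x: enter (5,4) at t=0.3106 ← occupied
  → r_4 = 0.3106
beam 5: φ=45°, α=210°
  dir = (cos 210°, sin 210°) = (-0.8660, -0.5000); from cell (6,4)
  next x-line at t=0.3464, next y-line at t=0.4000; Δt_x=1.1547, Δt_y=2.0000
    x: enter (5,4) at t=0.3464 ← occupied
  → r_5 = 0.3464
beam 6: φ=90°, α=255°
  dir = (cos 255°, sin 255°) = (-0.2588, -0.9659); from cell (6,4)
  next x-line at t=1.1591, next y-line at t=0.2071; Δt_x=3.8637, Δt_y=1.0353
    y: enter (6,3) at t=0.2071 ← occupied
  → r_6 = 0.2071
beam 7: φ=135°, α=300°
  dir = (cos 300°, sin 300°) = (0.5000, -0.8660); from cell (6,4)
  next x-line at t=1.4000, next y-line at t=0.2309; Δt_x=2.0000, Δt_y=1.1547
    y: enter (6,3) at t=0.2309 ← occupied
  → r_7 = 0.2309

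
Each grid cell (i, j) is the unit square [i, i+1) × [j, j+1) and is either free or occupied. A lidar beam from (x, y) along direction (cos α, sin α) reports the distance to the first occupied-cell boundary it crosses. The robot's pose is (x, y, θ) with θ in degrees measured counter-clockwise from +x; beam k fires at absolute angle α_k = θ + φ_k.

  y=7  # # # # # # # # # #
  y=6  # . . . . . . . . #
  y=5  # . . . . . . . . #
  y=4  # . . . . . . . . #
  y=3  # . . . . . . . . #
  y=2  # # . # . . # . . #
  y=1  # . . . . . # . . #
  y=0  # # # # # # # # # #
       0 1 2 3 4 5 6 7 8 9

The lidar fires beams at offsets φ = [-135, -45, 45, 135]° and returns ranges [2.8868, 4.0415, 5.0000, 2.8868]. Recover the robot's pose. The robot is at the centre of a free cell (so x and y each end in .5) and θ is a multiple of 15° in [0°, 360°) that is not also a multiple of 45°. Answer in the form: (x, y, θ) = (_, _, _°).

The pose lattice has 44·16 = 704 candidates. Test each by forward raycasting.
  (5.5, 6.5, 300°): beam 1 = 1.9319 ≠ 2.8868 ✗
  (8.5, 5.5, 150°): beam 1 = 0.5176 ≠ 2.8868 ✗
  (4.5, 4.5, 255°): beam 2 = 3.0000 ≠ 4.0415 ✗
  (4.5, 6.5, 345°): beam 1 = 4.0415 ≠ 2.8868 ✗
  (4.5, 5.5, 120°): beam 1 = 4.6587 ≠ 2.8868 ✗
  …
  (3.5, 4.5, 345°): r_1=2.8868, r_2=4.0415, r_3=5.0000, r_4=2.8868 — all match ✓
Unique over the lattice → pose = (3.5, 4.5, 345°).

(x, y, θ) = (3.5, 4.5, 345°)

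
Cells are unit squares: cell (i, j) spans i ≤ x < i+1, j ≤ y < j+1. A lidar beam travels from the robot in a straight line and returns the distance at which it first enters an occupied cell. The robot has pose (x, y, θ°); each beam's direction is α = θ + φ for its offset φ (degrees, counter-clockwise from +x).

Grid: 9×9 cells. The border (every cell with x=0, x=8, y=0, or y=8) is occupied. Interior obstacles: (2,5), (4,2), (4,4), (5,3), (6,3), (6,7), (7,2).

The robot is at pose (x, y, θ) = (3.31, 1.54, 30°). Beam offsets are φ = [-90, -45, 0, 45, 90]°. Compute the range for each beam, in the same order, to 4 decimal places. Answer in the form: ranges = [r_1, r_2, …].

beam 1: φ=-90°, α=300°
  dir = (cos 300°, sin 300°) = (0.5000, -0.8660); from cell (3,1)
  next x-line at t=1.3800, next y-line at t=0.6235; Δt_x=2.0000, Δt_y=1.1547
    y: enter (3,0) at t=0.6235 ← occupied
  → r_1 = 0.6235
beam 2: φ=-45°, α=345°
  dir = (cos 345°, sin 345°) = (0.9659, -0.2588); from cell (3,1)
  next x-line at t=0.7143, next y-line at t=2.0864; Δt_x=1.0353, Δt_y=3.8637
    x: enter (4,1) at t=0.7143
    x: enter (5,1) at t=1.7496
    y: enter (5,0) at t=2.0864 ← occupied
  → r_2 = 2.0864
beam 3: φ=0°, α=30°
  dir = (cos 30°, sin 30°) = (0.8660, 0.5000); from cell (3,1)
  next x-line at t=0.7967, next y-line at t=0.9200; Δt_x=1.1547, Δt_y=2.0000
    x: enter (4,1) at t=0.7967
    y: enter (4,2) at t=0.9200 ← occupied
  → r_3 = 0.9200
beam 4: φ=45°, α=75°
  dir = (cos 75°, sin 75°) = (0.2588, 0.9659); from cell (3,1)
  next x-line at t=2.6660, next y-line at t=0.4762; Δt_x=3.8637, Δt_y=1.0353
    y: enter (3,2) at t=0.4762
    y: enter (3,3) at t=1.5115
    y: enter (3,4) at t=2.5468
    x: enter (4,4) at t=2.6660 ← occupied
  → r_4 = 2.6660
beam 5: φ=90°, α=120°
  dir = (cos 120°, sin 120°) = (-0.5000, 0.8660); from cell (3,1)
  next x-line at t=0.6200, next y-line at t=0.5312; Δt_x=2.0000, Δt_y=1.1547
    y: enter (3,2) at t=0.5312
    x: enter (2,2) at t=0.6200
    y: enter (2,3) at t=1.6859
    x: enter (1,3) at t=2.6200
    y: enter (1,4) at t=2.8406
    y: enter (1,5) at t=3.9953
    x: enter (0,5) at t=4.6200 ← occupied
  → r_5 = 4.6200

ranges = [0.6235, 2.0864, 0.9200, 2.6660, 4.6200]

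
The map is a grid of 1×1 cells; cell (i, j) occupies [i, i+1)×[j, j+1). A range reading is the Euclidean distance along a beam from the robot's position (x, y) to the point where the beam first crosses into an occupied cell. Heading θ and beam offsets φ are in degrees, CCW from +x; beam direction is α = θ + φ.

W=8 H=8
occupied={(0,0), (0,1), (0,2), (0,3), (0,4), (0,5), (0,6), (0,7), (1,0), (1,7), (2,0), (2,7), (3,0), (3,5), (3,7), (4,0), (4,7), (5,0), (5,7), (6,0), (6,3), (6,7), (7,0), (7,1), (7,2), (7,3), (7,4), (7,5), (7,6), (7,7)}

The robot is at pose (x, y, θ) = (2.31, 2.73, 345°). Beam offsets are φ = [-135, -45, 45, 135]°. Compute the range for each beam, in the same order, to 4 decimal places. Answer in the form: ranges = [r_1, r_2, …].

beam 1: φ=-135°, α=210°
  d=(-0.8660,-0.5000)  start (2,2)  tX=0.3580 tY=1.4600  stride 1/|dx|=1.1547 1/|dy|=2.0000
    cross x-line → (1,2), t=0.3580
    cross y-line → (1,1), t=1.4600
    cross x-line → (0,1), t=1.5127 (wall)
  → r_1 = 1.5127
beam 2: φ=-45°, α=300°
  d=(0.5000,-0.8660)  start (2,2)  tX=1.3800 tY=0.8429  stride 1/|dx|=2.0000 1/|dy|=1.1547
    cross y-line → (2,1), t=0.8429
    cross x-line → (3,1), t=1.3800
    cross y-line → (3,0), t=1.9976 (wall)
  → r_2 = 1.9976
beam 3: φ=45°, α=30°
  d=(0.8660,0.5000)  start (2,2)  tX=0.7967 tY=0.5400  stride 1/|dx|=1.1547 1/|dy|=2.0000
    cross y-line → (2,3), t=0.5400
    cross x-line → (3,3), t=0.7967
    cross x-line → (4,3), t=1.9514
    cross y-line → (4,4), t=2.5400
    cross x-line → (5,4), t=3.1061
    cross x-line → (6,4), t=4.2608
    cross y-line → (6,5), t=4.5400
    cross x-line → (7,5), t=5.4155 (wall)
  → r_3 = 5.4155
beam 4: φ=135°, α=120°
  d=(-0.5000,0.8660)  start (2,2)  tX=0.6200 tY=0.3118  stride 1/|dx|=2.0000 1/|dy|=1.1547
    cross y-line → (2,3), t=0.3118
    cross x-line → (1,3), t=0.6200
    cross y-line → (1,4), t=1.4665
    cross x-line → (0,4), t=2.6200 (wall)
  → r_4 = 2.6200

ranges = [1.5127, 1.9976, 5.4155, 2.6200]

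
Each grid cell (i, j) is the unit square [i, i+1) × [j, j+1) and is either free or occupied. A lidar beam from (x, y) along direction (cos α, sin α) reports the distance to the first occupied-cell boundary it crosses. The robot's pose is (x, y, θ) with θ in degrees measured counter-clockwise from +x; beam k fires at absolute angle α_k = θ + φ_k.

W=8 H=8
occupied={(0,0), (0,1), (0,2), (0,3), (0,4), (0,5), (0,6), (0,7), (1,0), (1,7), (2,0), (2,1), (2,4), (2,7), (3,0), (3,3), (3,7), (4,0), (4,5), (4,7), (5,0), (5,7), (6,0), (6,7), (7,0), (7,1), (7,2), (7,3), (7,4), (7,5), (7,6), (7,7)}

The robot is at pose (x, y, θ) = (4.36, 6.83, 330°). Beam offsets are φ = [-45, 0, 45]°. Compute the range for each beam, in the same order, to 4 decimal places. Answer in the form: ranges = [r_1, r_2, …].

ranges = [0.8593, 3.0484, 0.6568]

beam 1: φ=-45°, α=285°
  d=(0.2588,-0.9659)  start (4,6)  tX=2.4728 tY=0.8593  stride 1/|dx|=3.8637 1/|dy|=1.0353
    cross y-line → (4,5), t=0.8593 (wall)
  → r_1 = 0.8593
beam 2: φ=0°, α=330°
  d=(0.8660,-0.5000)  start (4,6)  tX=0.7390 tY=1.6600  stride 1/|dx|=1.1547 1/|dy|=2.0000
    cross x-line → (5,6), t=0.7390
    cross y-line → (5,5), t=1.6600
    cross x-line → (6,5), t=1.8937
    cross x-line → (7,5), t=3.0484 (wall)
  → r_2 = 3.0484
beam 3: φ=45°, α=15°
  d=(0.9659,0.2588)  start (4,6)  tX=0.6626 tY=0.6568  stride 1/|dx|=1.0353 1/|dy|=3.8637
    cross y-line → (4,7), t=0.6568 (wall)
  → r_3 = 0.6568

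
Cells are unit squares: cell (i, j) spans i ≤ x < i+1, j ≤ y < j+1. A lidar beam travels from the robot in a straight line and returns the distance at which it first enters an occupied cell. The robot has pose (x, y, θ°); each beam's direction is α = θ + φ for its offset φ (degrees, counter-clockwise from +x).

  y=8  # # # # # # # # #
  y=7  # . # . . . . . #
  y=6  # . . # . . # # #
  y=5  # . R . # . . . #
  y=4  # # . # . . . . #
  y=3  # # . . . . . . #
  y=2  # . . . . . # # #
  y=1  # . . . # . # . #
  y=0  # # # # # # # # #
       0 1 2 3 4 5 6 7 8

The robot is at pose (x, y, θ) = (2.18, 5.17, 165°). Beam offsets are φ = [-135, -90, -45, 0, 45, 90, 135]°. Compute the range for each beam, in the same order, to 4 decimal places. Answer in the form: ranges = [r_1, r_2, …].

beam 1: φ=-135°, α=30°
  cosα=0.8660 sinα=0.5000 | (2,5) | tMaxX 0.9469 tMaxY 1.6600 | tΔX 1.1547 tΔY 2.0000
    t=0.9469 [x] (3,5)
    t=1.6600 [y] (3,6) — stop
  → r_1 = 1.6600
beam 2: φ=-90°, α=75°
  cosα=0.2588 sinα=0.9659 | (2,5) | tMaxX 3.1682 tMaxY 0.8593 | tΔX 3.8637 tΔY 1.0353
    t=0.8593 [y] (2,6)
    t=1.8946 [y] (2,7) — stop
  → r_2 = 1.8946
beam 3: φ=-45°, α=120°
  cosα=-0.5000 sinα=0.8660 | (2,5) | tMaxX 0.3600 tMaxY 0.9584 | tΔX 2.0000 tΔY 1.1547
    t=0.3600 [x] (1,5)
    t=0.9584 [y] (1,6)
    t=2.1131 [y] (1,7)
    t=2.3600 [x] (0,7) — stop
  → r_3 = 2.3600
beam 4: φ=0°, α=165°
  cosα=-0.9659 sinα=0.2588 | (2,5) | tMaxX 0.1863 tMaxY 3.2069 | tΔX 1.0353 tΔY 3.8637
    t=0.1863 [x] (1,5)
    t=1.2216 [x] (0,5) — stop
  → r_4 = 1.2216
beam 5: φ=45°, α=210°
  cosα=-0.8660 sinα=-0.5000 | (2,5) | tMaxX 0.2078 tMaxY 0.3400 | tΔX 1.1547 tΔY 2.0000
    t=0.2078 [x] (1,5)
    t=0.3400 [y] (1,4) — stop
  → r_5 = 0.3400
beam 6: φ=90°, α=255°
  cosα=-0.2588 sinα=-0.9659 | (2,5) | tMaxX 0.6955 tMaxY 0.1760 | tΔX 3.8637 tΔY 1.0353
    t=0.1760 [y] (2,4)
    t=0.6955 [x] (1,4) — stop
  → r_6 = 0.6955
beam 7: φ=135°, α=300°
  cosα=0.5000 sinα=-0.8660 | (2,5) | tMaxX 1.6400 tMaxY 0.1963 | tΔX 2.0000 tΔY 1.1547
    t=0.1963 [y] (2,4)
    t=1.3510 [y] (2,3)
    t=1.6400 [x] (3,3)
    t=2.5057 [y] (3,2)
    t=3.6400 [x] (4,2)
    t=3.6604 [y] (4,1) — stop
  → r_7 = 3.6604

ranges = [1.6600, 1.8946, 2.3600, 1.2216, 0.3400, 0.6955, 3.6604]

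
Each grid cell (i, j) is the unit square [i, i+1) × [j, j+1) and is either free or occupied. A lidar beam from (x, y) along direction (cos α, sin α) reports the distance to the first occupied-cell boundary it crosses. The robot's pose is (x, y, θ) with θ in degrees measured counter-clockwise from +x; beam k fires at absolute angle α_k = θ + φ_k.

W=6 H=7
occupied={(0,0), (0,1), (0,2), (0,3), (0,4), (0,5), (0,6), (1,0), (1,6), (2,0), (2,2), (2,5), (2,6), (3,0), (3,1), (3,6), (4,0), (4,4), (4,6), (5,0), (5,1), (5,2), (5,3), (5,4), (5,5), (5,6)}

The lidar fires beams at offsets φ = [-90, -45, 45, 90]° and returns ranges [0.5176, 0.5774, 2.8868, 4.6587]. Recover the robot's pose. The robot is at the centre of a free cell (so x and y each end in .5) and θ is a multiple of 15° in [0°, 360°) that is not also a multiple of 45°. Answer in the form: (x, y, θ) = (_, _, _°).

The pose lattice has 16·16 = 256 candidates. Test each by forward raycasting.
  (1.5, 4.5, 240°): beam 1 = 0.5774 ≠ 0.5176 ✗
  (4.5, 3.5, 15°): beam 1 = 1.9319 ≠ 0.5176 ✗
  (2.5, 1.5, 345°): beam 3 = 0.5774 ≠ 2.8868 ✗
  …
  (3.5, 5.5, 195°): r_1=0.5176, r_2=0.5774, r_3=2.8868, r_4=4.6587 — all match ✓
Unique over the lattice → pose = (3.5, 5.5, 195°).

(x, y, θ) = (3.5, 5.5, 195°)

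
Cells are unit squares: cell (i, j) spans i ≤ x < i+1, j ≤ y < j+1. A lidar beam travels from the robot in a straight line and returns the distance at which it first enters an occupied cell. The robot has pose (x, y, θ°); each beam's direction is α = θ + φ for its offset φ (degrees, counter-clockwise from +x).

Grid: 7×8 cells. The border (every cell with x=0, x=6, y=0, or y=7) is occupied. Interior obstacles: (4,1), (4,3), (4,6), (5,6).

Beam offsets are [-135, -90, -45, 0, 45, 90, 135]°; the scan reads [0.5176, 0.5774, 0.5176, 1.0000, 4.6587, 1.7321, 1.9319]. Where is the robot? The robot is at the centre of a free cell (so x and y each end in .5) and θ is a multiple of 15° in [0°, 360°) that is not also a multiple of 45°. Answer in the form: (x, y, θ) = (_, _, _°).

Candidates: 26 free-cell centres × 16 headings = 416 poses. Raycast each; keep the one whose scan matches to 4 dp.
  (2.5, 5.5, 105°): beam 1 = 4.0415 ≠ 0.5176 ✗
  (4.5, 5.5, 285°): beam 1 = 3.0000 ≠ 0.5176 ✗
  (3.5, 3.5, 300°): beam 1 = 2.5882 ≠ 0.5176 ✗
  (3.5, 5.5, 15°): beam 1 = 5.0000 ≠ 0.5176 ✗
  …
  (5.5, 5.5, 150°): r_1=0.5176, r_2=0.5774, r_3=0.5176, r_4=1.0000, r_5=4.6587, r_6=1.7321, r_7=1.9319 — all match ✓
Unique over the lattice → pose = (5.5, 5.5, 150°).

(x, y, θ) = (5.5, 5.5, 150°)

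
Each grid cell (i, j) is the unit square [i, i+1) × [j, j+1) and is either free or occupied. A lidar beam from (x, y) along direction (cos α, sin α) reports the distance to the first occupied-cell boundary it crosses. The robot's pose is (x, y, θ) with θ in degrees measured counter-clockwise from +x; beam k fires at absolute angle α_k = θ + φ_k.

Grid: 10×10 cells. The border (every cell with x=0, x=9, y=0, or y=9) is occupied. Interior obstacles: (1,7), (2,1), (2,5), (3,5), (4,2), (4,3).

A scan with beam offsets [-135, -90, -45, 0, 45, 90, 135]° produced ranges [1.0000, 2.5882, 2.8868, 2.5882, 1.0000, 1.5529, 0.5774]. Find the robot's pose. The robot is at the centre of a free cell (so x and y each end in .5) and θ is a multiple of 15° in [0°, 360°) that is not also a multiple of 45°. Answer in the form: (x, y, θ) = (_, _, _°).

Candidates: 58 free-cell centres × 16 headings = 928 poses. Raycast each; keep the one whose scan matches to 4 dp.
  (6.5, 5.5, 300°): beam 1 = 5.6940 ≠ 1.0000 ✗
  (1.5, 1.5, 120°): beam 1 = 0.5176 ≠ 1.0000 ✗
  (6.5, 6.5, 255°): beam 1 = 2.8868 ≠ 1.0000 ✗
  (6.5, 8.5, 330°): beam 1 = 4.6587 ≠ 1.0000 ✗
  …
  (3.5, 2.5, 195°): r_1=1.0000, r_2=2.5882, r_3=2.8868, r_4=2.5882, r_5=1.0000, r_6=1.5529, r_7=0.5774 — all match ✓
Unique over the lattice → pose = (3.5, 2.5, 195°).

(x, y, θ) = (3.5, 2.5, 195°)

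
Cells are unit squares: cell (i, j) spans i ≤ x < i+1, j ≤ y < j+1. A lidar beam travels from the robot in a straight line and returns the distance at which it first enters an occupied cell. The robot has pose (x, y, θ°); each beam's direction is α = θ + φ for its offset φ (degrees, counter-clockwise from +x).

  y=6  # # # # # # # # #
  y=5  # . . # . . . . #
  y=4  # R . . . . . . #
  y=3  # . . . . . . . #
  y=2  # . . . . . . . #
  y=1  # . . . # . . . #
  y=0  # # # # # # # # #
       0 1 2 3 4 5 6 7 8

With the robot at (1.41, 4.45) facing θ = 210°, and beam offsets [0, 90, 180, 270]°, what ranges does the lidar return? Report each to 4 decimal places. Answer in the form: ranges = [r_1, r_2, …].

ranges = [0.4734, 3.9837, 1.8360, 0.8200]

beam 1: φ=0°, α=210°
  direction (-0.8660, -0.5000); cell (1,4); t to first gridline: x 0.4734, y 0.9000 (then +1.1547 / +2.0000)
    (0,4) via x @ 0.4734  # hit
  → r_1 = 0.4734
beam 2: φ=90°, α=300°
  direction (0.5000, -0.8660); cell (1,4); t to first gridline: x 1.1800, y 0.5196 (then +2.0000 / +1.1547)
    (1,3) via y @ 0.5196
    (2,3) via x @ 1.1800
    (2,2) via y @ 1.6743
    (2,1) via y @ 2.8290
    (3,1) via x @ 3.1800
    (3,0) via y @ 3.9837  # hit
  → r_2 = 3.9837
beam 3: φ=180°, α=30°
  direction (0.8660, 0.5000); cell (1,4); t to first gridline: x 0.6813, y 1.1000 (then +1.1547 / +2.0000)
    (2,4) via x @ 0.6813
    (2,5) via y @ 1.1000
    (3,5) via x @ 1.8360  # hit
  → r_3 = 1.8360
beam 4: φ=270°, α=120°
  direction (-0.5000, 0.8660); cell (1,4); t to first gridline: x 0.8200, y 0.6351 (then +2.0000 / +1.1547)
    (1,5) via y @ 0.6351
    (0,5) via x @ 0.8200  # hit
  → r_4 = 0.8200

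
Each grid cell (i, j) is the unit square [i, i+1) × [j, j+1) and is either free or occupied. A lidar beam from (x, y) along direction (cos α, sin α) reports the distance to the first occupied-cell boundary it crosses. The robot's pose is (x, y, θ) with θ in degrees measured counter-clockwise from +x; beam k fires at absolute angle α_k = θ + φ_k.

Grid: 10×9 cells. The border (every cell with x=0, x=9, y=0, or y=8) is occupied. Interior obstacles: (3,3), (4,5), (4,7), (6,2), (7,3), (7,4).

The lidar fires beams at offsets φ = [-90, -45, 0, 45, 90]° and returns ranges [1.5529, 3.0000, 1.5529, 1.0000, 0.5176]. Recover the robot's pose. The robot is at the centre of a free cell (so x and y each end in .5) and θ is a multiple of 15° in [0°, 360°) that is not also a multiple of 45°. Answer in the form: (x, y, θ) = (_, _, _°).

The pose lattice has 50·16 = 800 candidates. Test each by forward raycasting.
  (8.5, 1.5, 300°): beam 1 = 1.0000 ≠ 1.5529 ✗
  (8.5, 1.5, 15°): beam 1 = 0.5176 ≠ 1.5529 ✗
  (5.5, 5.5, 75°): beam 1 = 1.9319 ≠ 1.5529 ✗
  …
  (8.5, 2.5, 255°): r_1=1.5529, r_2=3.0000, r_3=1.5529, r_4=1.0000, r_5=0.5176 — all match ✓
No second candidate reproduces the full scan.

(x, y, θ) = (8.5, 2.5, 255°)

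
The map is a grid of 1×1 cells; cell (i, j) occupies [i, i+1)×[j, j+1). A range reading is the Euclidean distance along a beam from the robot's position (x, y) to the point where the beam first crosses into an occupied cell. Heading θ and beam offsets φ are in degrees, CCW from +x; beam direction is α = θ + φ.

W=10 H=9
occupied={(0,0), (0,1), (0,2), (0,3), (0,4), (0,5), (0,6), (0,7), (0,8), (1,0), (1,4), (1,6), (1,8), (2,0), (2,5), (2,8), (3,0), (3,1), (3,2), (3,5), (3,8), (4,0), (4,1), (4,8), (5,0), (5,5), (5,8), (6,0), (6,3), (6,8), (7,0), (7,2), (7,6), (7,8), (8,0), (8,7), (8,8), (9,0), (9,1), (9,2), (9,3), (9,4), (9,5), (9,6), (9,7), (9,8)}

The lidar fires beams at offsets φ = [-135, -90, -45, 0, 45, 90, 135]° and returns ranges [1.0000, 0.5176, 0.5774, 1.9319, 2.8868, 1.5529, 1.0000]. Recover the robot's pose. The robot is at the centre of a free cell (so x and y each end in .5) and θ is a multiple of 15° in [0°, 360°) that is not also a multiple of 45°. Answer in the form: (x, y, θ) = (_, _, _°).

Candidates: 44 free-cell centres × 16 headings = 704 poses. Raycast each; keep the one whose scan matches to 4 dp.
  (1.5, 5.5, 345°): beam 1 = 0.5774 ≠ 1.0000 ✗
  (8.5, 2.5, 195°): beam 2 = 3.6235 ≠ 0.5176 ✗
  (1.5, 7.5, 195°): beam 1 = 0.5774 ≠ 1.0000 ✗
  (7.5, 5.5, 75°): beam 1 = 3.0000 ≠ 1.0000 ✗
  …
  (8.5, 3.5, 75°): r_1=1.0000, r_2=0.5176, r_3=0.5774, r_4=1.9319, r_5=2.8868, r_6=1.5529, r_7=1.0000 — all match ✓
Unique over the lattice → pose = (8.5, 3.5, 75°).

(x, y, θ) = (8.5, 3.5, 75°)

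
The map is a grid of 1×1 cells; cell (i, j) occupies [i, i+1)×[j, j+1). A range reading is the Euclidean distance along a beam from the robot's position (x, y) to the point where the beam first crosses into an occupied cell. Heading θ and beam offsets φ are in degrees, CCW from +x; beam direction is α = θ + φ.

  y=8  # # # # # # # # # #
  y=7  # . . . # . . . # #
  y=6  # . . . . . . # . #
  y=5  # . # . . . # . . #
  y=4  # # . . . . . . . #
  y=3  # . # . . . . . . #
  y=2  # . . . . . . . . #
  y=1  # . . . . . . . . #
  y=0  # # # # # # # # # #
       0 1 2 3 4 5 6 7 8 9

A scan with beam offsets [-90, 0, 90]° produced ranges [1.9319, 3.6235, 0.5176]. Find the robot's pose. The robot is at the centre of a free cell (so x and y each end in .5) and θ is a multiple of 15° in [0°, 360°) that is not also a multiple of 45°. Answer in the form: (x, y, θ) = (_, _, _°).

Candidates: 49 free-cell centres × 16 headings = 784 poses. Raycast each; keep the one whose scan matches to 4 dp.
  (3.5, 2.5, 195°): beam 1 = 2.5882 ≠ 1.9319 ✗
  (7.5, 2.5, 240°): beam 1 = 5.1962 ≠ 1.9319 ✗
  (1.5, 2.5, 240°): beam 1 = 0.5774 ≠ 1.9319 ✗
  (3.5, 7.5, 210°): beam 1 = 0.5774 ≠ 1.9319 ✗
  …
  (8.5, 4.5, 255°): r_1=1.9319, r_2=3.6235, r_3=0.5176 — all match ✓
No second candidate reproduces the full scan.

(x, y, θ) = (8.5, 4.5, 255°)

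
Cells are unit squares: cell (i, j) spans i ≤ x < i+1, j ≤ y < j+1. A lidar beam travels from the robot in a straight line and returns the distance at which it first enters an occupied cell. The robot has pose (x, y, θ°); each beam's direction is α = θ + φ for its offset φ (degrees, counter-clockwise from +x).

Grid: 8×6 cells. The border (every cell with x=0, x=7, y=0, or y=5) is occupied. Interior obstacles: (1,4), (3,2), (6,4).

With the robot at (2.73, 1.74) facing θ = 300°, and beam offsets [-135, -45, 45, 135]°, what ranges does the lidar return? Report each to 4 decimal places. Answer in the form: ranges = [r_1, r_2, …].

ranges = [1.7910, 0.7661, 2.8591, 1.0432]

beam 1: φ=-135°, α=165°
  dir = (cos 165°, sin 165°) = (-0.9659, 0.2588); from cell (2,1)
  next x-line at t=0.7558, next y-line at t=1.0046; Δt_x=1.0353, Δt_y=3.8637
    x: enter (1,1) at t=0.7558
    y: enter (1,2) at t=1.0046
    x: enter (0,2) at t=1.7910 ← occupied
  → r_1 = 1.7910
beam 2: φ=-45°, α=255°
  dir = (cos 255°, sin 255°) = (-0.2588, -0.9659); from cell (2,1)
  next x-line at t=2.8205, next y-line at t=0.7661; Δt_x=3.8637, Δt_y=1.0353
    y: enter (2,0) at t=0.7661 ← occupied
  → r_2 = 0.7661
beam 3: φ=45°, α=345°
  dir = (cos 345°, sin 345°) = (0.9659, -0.2588); from cell (2,1)
  next x-line at t=0.2795, next y-line at t=2.8591; Δt_x=1.0353, Δt_y=3.8637
    x: enter (3,1) at t=0.2795
    x: enter (4,1) at t=1.3148
    x: enter (5,1) at t=2.3501
    y: enter (5,0) at t=2.8591 ← occupied
  → r_3 = 2.8591
beam 4: φ=135°, α=75°
  dir = (cos 75°, sin 75°) = (0.2588, 0.9659); from cell (2,1)
  next x-line at t=1.0432, next y-line at t=0.2692; Δt_x=3.8637, Δt_y=1.0353
    y: enter (2,2) at t=0.2692
    x: enter (3,2) at t=1.0432 ← occupied
  → r_4 = 1.0432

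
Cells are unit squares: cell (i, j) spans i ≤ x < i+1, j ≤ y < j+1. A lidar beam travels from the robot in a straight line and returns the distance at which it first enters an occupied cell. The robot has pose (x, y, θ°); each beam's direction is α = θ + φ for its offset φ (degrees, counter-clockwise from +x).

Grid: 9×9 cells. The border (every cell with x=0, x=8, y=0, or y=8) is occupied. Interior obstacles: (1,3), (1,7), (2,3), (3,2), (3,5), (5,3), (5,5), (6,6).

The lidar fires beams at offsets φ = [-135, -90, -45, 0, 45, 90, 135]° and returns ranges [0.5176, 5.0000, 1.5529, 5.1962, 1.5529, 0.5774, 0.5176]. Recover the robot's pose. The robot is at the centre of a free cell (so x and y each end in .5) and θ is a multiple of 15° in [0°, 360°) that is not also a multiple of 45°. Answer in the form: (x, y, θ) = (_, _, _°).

Candidates: 41 free-cell centres × 16 headings = 656 poses. Raycast each; keep the one whose scan matches to 4 dp.
  (1.5, 1.5, 255°): beam 1 = 1.0000 ≠ 0.5176 ✗
  (1.5, 4.5, 345°): beam 1 = 0.5774 ≠ 0.5176 ✗
  (5.5, 4.5, 30°): beam 2 = 0.5774 ≠ 5.0000 ✗
  (5.5, 2.5, 30°): beam 1 = 1.5529 ≠ 0.5176 ✗
  …
  (3.5, 3.5, 60°): r_1=0.5176, r_2=5.0000, r_3=1.5529, r_4=5.1962, r_5=1.5529, r_6=0.5774, r_7=0.5176 — all match ✓
Unique over the lattice → pose = (3.5, 3.5, 60°).

(x, y, θ) = (3.5, 3.5, 60°)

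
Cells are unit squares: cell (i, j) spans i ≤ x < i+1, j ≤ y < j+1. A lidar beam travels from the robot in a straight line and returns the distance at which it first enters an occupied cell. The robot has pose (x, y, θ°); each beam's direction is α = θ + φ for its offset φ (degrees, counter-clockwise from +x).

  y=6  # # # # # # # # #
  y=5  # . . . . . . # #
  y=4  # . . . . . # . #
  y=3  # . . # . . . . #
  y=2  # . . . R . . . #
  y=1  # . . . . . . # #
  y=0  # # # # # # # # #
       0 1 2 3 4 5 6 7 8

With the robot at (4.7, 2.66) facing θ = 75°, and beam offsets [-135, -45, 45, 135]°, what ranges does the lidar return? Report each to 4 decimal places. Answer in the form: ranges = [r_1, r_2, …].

ranges = [1.9168, 3.8105, 1.4000, 3.3200]

beam 1: φ=-135°, α=300°
  direction (0.5000, -0.8660); cell (4,2); t to first gridline: x 0.6000, y 0.7621 (then +2.0000 / +1.1547)
    (5,2) via x @ 0.6000
    (5,1) via y @ 0.7621
    (5,0) via y @ 1.9168  # hit
  → r_1 = 1.9168
beam 2: φ=-45°, α=30°
  direction (0.8660, 0.5000); cell (4,2); t to first gridline: x 0.3464, y 0.6800 (then +1.1547 / +2.0000)
    (5,2) via x @ 0.3464
    (5,3) via y @ 0.6800
    (6,3) via x @ 1.5011
    (7,3) via x @ 2.6558
    (7,4) via y @ 2.6800
    (8,4) via x @ 3.8105  # hit
  → r_2 = 3.8105
beam 3: φ=45°, α=120°
  direction (-0.5000, 0.8660); cell (4,2); t to first gridline: x 1.4000, y 0.3926 (then +2.0000 / +1.1547)
    (4,3) via y @ 0.3926
    (3,3) via x @ 1.4000  # hit
  → r_3 = 1.4000
beam 4: φ=135°, α=210°
  direction (-0.8660, -0.5000); cell (4,2); t to first gridline: x 0.8083, y 1.3200 (then +1.1547 / +2.0000)
    (3,2) via x @ 0.8083
    (3,1) via y @ 1.3200
    (2,1) via x @ 1.9630
    (1,1) via x @ 3.1177
    (1,0) via y @ 3.3200  # hit
  → r_4 = 3.3200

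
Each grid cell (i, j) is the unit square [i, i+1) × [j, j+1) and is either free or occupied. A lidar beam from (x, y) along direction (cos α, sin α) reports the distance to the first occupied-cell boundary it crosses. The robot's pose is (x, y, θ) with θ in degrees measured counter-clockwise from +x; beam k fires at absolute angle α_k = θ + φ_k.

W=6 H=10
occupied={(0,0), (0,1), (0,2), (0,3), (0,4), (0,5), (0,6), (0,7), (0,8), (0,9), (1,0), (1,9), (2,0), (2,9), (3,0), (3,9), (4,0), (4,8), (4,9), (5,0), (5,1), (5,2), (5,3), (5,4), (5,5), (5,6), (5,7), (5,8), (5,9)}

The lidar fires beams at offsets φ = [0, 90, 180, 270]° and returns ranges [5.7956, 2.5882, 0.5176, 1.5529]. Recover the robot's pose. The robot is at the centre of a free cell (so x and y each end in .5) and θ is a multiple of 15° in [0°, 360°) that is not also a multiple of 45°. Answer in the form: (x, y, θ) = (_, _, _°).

Enumerate (i+0.5, j+0.5, θ) over the 31 free cells and 16 admissible headings. For each, cast all 4 beams and compare to the given ranges.
  (1.5, 3.5, 195°): beam 1 = 0.5176 ≠ 5.7956 ✗
  (4.5, 2.5, 330°): beam 1 = 0.5774 ≠ 5.7956 ✗
  (3.5, 2.5, 165°): beam 1 = 2.5882 ≠ 5.7956 ✗
  …
  (3.5, 1.5, 75°): r_1=5.7956, r_2=2.5882, r_3=0.5176, r_4=1.5529 — all match ✓
No second candidate reproduces the full scan.

(x, y, θ) = (3.5, 1.5, 75°)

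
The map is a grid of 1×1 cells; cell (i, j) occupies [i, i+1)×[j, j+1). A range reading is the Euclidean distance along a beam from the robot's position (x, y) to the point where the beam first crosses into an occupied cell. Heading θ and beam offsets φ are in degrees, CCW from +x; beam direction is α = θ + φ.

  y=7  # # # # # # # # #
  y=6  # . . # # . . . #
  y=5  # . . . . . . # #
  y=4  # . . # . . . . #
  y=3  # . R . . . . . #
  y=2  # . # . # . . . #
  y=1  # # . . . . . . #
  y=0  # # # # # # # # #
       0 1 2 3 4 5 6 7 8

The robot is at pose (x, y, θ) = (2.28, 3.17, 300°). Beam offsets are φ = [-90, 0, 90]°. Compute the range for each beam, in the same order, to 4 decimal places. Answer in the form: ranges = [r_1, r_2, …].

ranges = [1.4780, 0.1963, 1.6600]

beam 1: φ=-90°, α=210°
  cosα=-0.8660 sinα=-0.5000 | (2,3) | tMaxX 0.3233 tMaxY 0.3400 | tΔX 1.1547 tΔY 2.0000
    t=0.3233 [x] (1,3)
    t=0.3400 [y] (1,2)
    t=1.4780 [x] (0,2) — stop
  → r_1 = 1.4780
beam 2: φ=0°, α=300°
  cosα=0.5000 sinα=-0.8660 | (2,3) | tMaxX 1.4400 tMaxY 0.1963 | tΔX 2.0000 tΔY 1.1547
    t=0.1963 [y] (2,2) — stop
  → r_2 = 0.1963
beam 3: φ=90°, α=30°
  cosα=0.8660 sinα=0.5000 | (2,3) | tMaxX 0.8314 tMaxY 1.6600 | tΔX 1.1547 tΔY 2.0000
    t=0.8314 [x] (3,3)
    t=1.6600 [y] (3,4) — stop
  → r_3 = 1.6600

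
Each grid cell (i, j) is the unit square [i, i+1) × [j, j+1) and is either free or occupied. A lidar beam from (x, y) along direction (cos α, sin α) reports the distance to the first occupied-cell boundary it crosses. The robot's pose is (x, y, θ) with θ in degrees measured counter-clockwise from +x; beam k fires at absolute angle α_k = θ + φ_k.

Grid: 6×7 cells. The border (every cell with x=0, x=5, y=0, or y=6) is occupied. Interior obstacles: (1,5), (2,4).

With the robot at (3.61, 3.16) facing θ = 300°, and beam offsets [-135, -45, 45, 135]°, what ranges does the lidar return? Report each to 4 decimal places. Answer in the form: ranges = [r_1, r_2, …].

beam 1: φ=-135°, α=165°
  dir = (cos 165°, sin 165°) = (-0.9659, 0.2588); from cell (3,3)
  next x-line at t=0.6315, next y-line at t=3.2455; Δt_x=1.0353, Δt_y=3.8637
    x: enter (2,3) at t=0.6315
    x: enter (1,3) at t=1.6668
    x: enter (0,3) at t=2.7021 ← occupied
  → r_1 = 2.7021
beam 2: φ=-45°, α=255°
  dir = (cos 255°, sin 255°) = (-0.2588, -0.9659); from cell (3,3)
  next x-line at t=2.3569, next y-line at t=0.1656; Δt_x=3.8637, Δt_y=1.0353
    y: enter (3,2) at t=0.1656
    y: enter (3,1) at t=1.2009
    y: enter (3,0) at t=2.2362 ← occupied
  → r_2 = 2.2362
beam 3: φ=45°, α=345°
  dir = (cos 345°, sin 345°) = (0.9659, -0.2588); from cell (3,3)
  next x-line at t=0.4038, next y-line at t=0.6182; Δt_x=1.0353, Δt_y=3.8637
    x: enter (4,3) at t=0.4038
    y: enter (4,2) at t=0.6182
    x: enter (5,2) at t=1.4390 ← occupied
  → r_3 = 1.4390
beam 4: φ=135°, α=75°
  dir = (cos 75°, sin 75°) = (0.2588, 0.9659); from cell (3,3)
  next x-line at t=1.5068, next y-line at t=0.8696; Δt_x=3.8637, Δt_y=1.0353
    y: enter (3,4) at t=0.8696
    x: enter (4,4) at t=1.5068
    y: enter (4,5) at t=1.9049
    y: enter (4,6) at t=2.9402 ← occupied
  → r_4 = 2.9402

ranges = [2.7021, 2.2362, 1.4390, 2.9402]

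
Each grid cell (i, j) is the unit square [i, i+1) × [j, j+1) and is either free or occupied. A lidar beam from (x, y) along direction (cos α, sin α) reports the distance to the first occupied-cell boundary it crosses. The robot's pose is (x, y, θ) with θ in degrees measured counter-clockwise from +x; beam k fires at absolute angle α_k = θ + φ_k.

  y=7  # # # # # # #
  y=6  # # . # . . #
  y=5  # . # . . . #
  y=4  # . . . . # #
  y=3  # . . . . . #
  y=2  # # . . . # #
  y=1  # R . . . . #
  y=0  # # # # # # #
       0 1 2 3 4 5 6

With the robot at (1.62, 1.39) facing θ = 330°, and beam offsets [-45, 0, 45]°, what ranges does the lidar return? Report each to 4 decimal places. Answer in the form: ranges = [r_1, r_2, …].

beam 1: φ=-45°, α=285°
  cosα=0.2588 sinα=-0.9659 | (1,1) | tMaxX 1.4682 tMaxY 0.4038 | tΔX 3.8637 tΔY 1.0353
    t=0.4038 [y] (1,0) — stop
  → r_1 = 0.4038
beam 2: φ=0°, α=330°
  cosα=0.8660 sinα=-0.5000 | (1,1) | tMaxX 0.4388 tMaxY 0.7800 | tΔX 1.1547 tΔY 2.0000
    t=0.4388 [x] (2,1)
    t=0.7800 [y] (2,0) — stop
  → r_2 = 0.7800
beam 3: φ=45°, α=15°
  cosα=0.9659 sinα=0.2588 | (1,1) | tMaxX 0.3934 tMaxY 2.3569 | tΔX 1.0353 tΔY 3.8637
    t=0.3934 [x] (2,1)
    t=1.4287 [x] (3,1)
    t=2.3569 [y] (3,2)
    t=2.4640 [x] (4,2)
    t=3.4992 [x] (5,2) — stop
  → r_3 = 3.4992

ranges = [0.4038, 0.7800, 3.4992]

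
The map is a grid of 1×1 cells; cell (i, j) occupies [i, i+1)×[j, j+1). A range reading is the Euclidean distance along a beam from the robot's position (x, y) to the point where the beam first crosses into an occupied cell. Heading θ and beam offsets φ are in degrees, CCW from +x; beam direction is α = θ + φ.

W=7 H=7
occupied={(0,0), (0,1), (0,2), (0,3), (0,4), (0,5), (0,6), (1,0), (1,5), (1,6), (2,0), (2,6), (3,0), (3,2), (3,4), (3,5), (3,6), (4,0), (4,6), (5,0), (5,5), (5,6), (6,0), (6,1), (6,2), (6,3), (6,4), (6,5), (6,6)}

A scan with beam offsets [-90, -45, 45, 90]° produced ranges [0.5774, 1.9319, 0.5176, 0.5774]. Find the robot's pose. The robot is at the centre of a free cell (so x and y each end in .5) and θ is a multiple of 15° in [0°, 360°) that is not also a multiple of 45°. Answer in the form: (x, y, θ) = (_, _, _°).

(x, y, θ) = (3.5, 1.5, 30°)

The pose lattice has 20·16 = 320 candidates. Test each by forward raycasting.
  (1.5, 3.5, 345°): beam 1 = 1.9319 ≠ 0.5774 ✗
  (1.5, 4.5, 210°): beam 2 = 0.5176 ≠ 1.9319 ✗
  (2.5, 5.5, 105°): beam 1 = 0.5176 ≠ 0.5774 ✗
  (5.5, 4.5, 300°): beam 1 = 5.1962 ≠ 0.5774 ✗
  …
  (3.5, 1.5, 30°): r_1=0.5774, r_2=1.9319, r_3=0.5176, r_4=0.5774 — all match ✓
No second candidate reproduces the full scan.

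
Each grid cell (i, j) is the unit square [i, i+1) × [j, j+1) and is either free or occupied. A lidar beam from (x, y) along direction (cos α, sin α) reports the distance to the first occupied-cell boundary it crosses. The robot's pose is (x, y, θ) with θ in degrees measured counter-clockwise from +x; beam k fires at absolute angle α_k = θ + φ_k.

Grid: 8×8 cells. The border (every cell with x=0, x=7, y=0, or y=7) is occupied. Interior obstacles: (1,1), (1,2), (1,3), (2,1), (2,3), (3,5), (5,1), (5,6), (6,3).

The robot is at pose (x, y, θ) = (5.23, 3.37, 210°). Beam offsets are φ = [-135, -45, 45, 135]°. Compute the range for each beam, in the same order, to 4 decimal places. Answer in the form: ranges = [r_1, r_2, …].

beam 1: φ=-135°, α=75°
  d=(0.2588,0.9659)  start (5,3)  tX=2.9751 tY=0.6522  stride 1/|dx|=3.8637 1/|dy|=1.0353
    cross y-line → (5,4), t=0.6522
    cross y-line → (5,5), t=1.6875
    cross y-line → (5,6), t=2.7228 (wall)
  → r_1 = 2.7228
beam 2: φ=-45°, α=165°
  d=(-0.9659,0.2588)  start (5,3)  tX=0.2381 tY=2.4341  stride 1/|dx|=1.0353 1/|dy|=3.8637
    cross x-line → (4,3), t=0.2381
    cross x-line → (3,3), t=1.2734
    cross x-line → (2,3), t=2.3087 (wall)
  → r_2 = 2.3087
beam 3: φ=45°, α=255°
  d=(-0.2588,-0.9659)  start (5,3)  tX=0.8887 tY=0.3831  stride 1/|dx|=3.8637 1/|dy|=1.0353
    cross y-line → (5,2), t=0.3831
    cross x-line → (4,2), t=0.8887
    cross y-line → (4,1), t=1.4183
    cross y-line → (4,0), t=2.4536 (wall)
  → r_3 = 2.4536
beam 4: φ=135°, α=345°
  d=(0.9659,-0.2588)  start (5,3)  tX=0.7972 tY=1.4296  stride 1/|dx|=1.0353 1/|dy|=3.8637
    cross x-line → (6,3), t=0.7972 (wall)
  → r_4 = 0.7972

ranges = [2.7228, 2.3087, 2.4536, 0.7972]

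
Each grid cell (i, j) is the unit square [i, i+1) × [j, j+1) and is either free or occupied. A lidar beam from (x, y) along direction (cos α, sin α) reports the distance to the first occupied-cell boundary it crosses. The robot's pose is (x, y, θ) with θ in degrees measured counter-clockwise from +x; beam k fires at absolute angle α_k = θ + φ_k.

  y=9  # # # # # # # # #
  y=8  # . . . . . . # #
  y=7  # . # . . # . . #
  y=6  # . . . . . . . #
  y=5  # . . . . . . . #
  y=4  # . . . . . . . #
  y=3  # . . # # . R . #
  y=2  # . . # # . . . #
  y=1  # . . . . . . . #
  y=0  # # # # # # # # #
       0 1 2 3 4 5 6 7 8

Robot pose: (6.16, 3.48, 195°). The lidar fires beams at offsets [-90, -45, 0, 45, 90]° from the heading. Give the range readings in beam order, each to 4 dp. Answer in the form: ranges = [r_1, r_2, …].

ranges = [3.6442, 5.9583, 1.2009, 2.8637, 2.5675]

beam 1: φ=-90°, α=105°
  dir = (cos 105°, sin 105°) = (-0.2588, 0.9659); from cell (6,3)
  next x-line at t=0.6182, next y-line at t=0.5383; Δt_x=3.8637, Δt_y=1.0353
    y: enter (6,4) at t=0.5383
    x: enter (5,4) at t=0.6182
    y: enter (5,5) at t=1.5736
    y: enter (5,6) at t=2.6089
    y: enter (5,7) at t=3.6442 ← occupied
  → r_1 = 3.6442
beam 2: φ=-45°, α=150°
  dir = (cos 150°, sin 150°) = (-0.8660, 0.5000); from cell (6,3)
  next x-line at t=0.1848, next y-line at t=1.0400; Δt_x=1.1547, Δt_y=2.0000
    x: enter (5,3) at t=0.1848
    y: enter (5,4) at t=1.0400
    x: enter (4,4) at t=1.3395
    x: enter (3,4) at t=2.4942
    y: enter (3,5) at t=3.0400
    x: enter (2,5) at t=3.6489
    x: enter (1,5) at t=4.8036
    y: enter (1,6) at t=5.0400
    x: enter (0,6) at t=5.9583 ← occupied
  → r_2 = 5.9583
beam 3: φ=0°, α=195°
  dir = (cos 195°, sin 195°) = (-0.9659, -0.2588); from cell (6,3)
  next x-line at t=0.1656, next y-line at t=1.8546; Δt_x=1.0353, Δt_y=3.8637
    x: enter (5,3) at t=0.1656
    x: enter (4,3) at t=1.2009 ← occupied
  → r_3 = 1.2009
beam 4: φ=45°, α=240°
  dir = (cos 240°, sin 240°) = (-0.5000, -0.8660); from cell (6,3)
  next x-line at t=0.3200, next y-line at t=0.5543; Δt_x=2.0000, Δt_y=1.1547
    x: enter (5,3) at t=0.3200
    y: enter (5,2) at t=0.5543
    y: enter (5,1) at t=1.7090
    x: enter (4,1) at t=2.3200
    y: enter (4,0) at t=2.8637 ← occupied
  → r_4 = 2.8637
beam 5: φ=90°, α=285°
  dir = (cos 285°, sin 285°) = (0.2588, -0.9659); from cell (6,3)
  next x-line at t=3.2455, next y-line at t=0.4969; Δt_x=3.8637, Δt_y=1.0353
    y: enter (6,2) at t=0.4969
    y: enter (6,1) at t=1.5322
    y: enter (6,0) at t=2.5675 ← occupied
  → r_5 = 2.5675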